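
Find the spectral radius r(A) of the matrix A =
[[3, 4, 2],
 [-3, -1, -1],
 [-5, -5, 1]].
r(A) ≈ 3.8041

The eigenvalues of A are the roots of its characteristic polynomial. With M = A (coefficients from the trace, the sum of principal 2x2 minors, and det A):
  p(λ) = det(λ I - M) = λ^3 - 3λ^2 + 16λ - 34.
No integer candidate from the rational root theorem (±divisors of 34) is a root, so the roots are irrational. The cubic discriminant is Δ = -19588 < 0, so there is one real root and a complex-conjugate pair. p(2) = -6 and p(3) = 14 have opposite signs, so a root lies in (2, 3); Newton's method refines it to λ ≈ 2.3494. Dividing out (λ - (2.3494)) leaves approximately λ^2 - 0.6506λ + 14.4715. For λ^2 - 0.6506λ + 14.4715 the discriminant is -57.4629. It is negative, so the remaining roots are the complex-conjugate pair λ ≈ 0.3253 ± 3.7902i. Their product equals the constant term, so |λ|^2 ≈ 14.4715 and |λ| ≈ 3.8041.
Thus the eigenvalues (to 4 decimals) are 2.3494 (modulus 2.3494); 0.3253 ± 3.7902i (modulus 3.8041). The spectral radius is the largest modulus: r(A) ≈ 3.8041. (Cross-check: r(A) ≤ ||A||_2 ≈ 9.106; equality holds whenever A is normal, though it can also hold for some non-normal A.)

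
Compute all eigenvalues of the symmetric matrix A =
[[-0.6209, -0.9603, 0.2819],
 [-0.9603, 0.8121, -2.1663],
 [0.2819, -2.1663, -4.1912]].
sigma(A) ≈ {-5, -1, 2}

A is real symmetric, so its spectrum consists of real eigenvalues. Expanding the characteristic polynomial of the displayed matrix gives
  det(λ I - A) = p(λ) = λ^3 + (4)λ^2 + (-7)λ + (-10).
Solving p(λ) = 0 yields eigenvalues ≈ -5, -1, 2. (A is shown rounded to 4 decimals, so these recover the underlying integer eigenvalues to within that precision.)
Verification: the trace of A = -4 equals the sum of eigenvalues -4, and det(A) ≈ 10.0005 matches the eigenvalue product 10.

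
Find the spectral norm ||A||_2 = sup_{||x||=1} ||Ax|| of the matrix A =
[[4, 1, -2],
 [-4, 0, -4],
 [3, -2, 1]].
||A||_2 ≈ 6.7939 (= sqrt(largest eigenvalue of A^T A))

||A||_2 = sigma_max(A) = sqrt(lambda_max(A^T A)). Form the symmetric matrix M = A^T A =
[[41, -2, 11],
 [-2, 5, -4],
 [11, -4, 21]].
Its characteristic polynomial (trace, sum of principal 2x2 minors, determinant of M give the coefficients) is
  p(λ) = det(λ I - M) = λ^3 - 67λ^2 + 1030λ - 3136.
No integer candidate from the rational root theorem (±divisors of 3136) is a root, so the roots are irrational. The cubic discriminant is Δ = 248646116 > 0, so there are three distinct real roots. p(4) = -24 and p(5) = 464 have opposite signs, so a root lies in (4, 5); Newton's method refines it to λ ≈ 4.0445. p(16) = 288 and p(17) = -76 have opposite signs, so a root lies in (16, 17); Newton's method refines it to λ ≈ 16.7988. p(46) = -192 and p(47) = 1094 have opposite signs, so a root lies in (46, 47); Newton's method refines it to λ ≈ 46.1567. Check (Vieta): the three roots sum to 67, matching tr M = 67.
So the eigenvalues of A^T A are ≈ 4.0445, 16.7988, 46.1567 (all ≥ 0, as they must be for A^T A). The largest is λ_max ≈ 46.1567, hence ||A||_2 = sqrt(λ_max) ≈ 6.7939.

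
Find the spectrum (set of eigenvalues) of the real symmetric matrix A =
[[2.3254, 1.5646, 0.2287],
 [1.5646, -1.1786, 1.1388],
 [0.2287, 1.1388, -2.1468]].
sigma(A) ≈ {-3, -1, 3}

A is real symmetric, so its spectrum consists of real eigenvalues. Expanding the characteristic polynomial of the displayed matrix gives
  det(λ I - A) = p(λ) = λ^3 + (1)λ^2 + (-9)λ + (-9).
Solving p(λ) = 0 yields eigenvalues ≈ -3, -1, 3. (A is shown rounded to 4 decimals, so these recover the underlying integer eigenvalues to within that precision.)
Verification: the trace of A = -1 equals the sum of eigenvalues -1, and det(A) ≈ 9.0000 matches the eigenvalue product 9.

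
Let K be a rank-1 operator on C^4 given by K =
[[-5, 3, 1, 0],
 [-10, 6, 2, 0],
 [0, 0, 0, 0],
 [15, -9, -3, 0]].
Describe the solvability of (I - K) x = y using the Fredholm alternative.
(I - K) is singular (det(I - K) = 0, i.e. 1 ∈ sigma(K)). (I - K) x = y is solvable iff y ⊥ ker((I - K)^*) = span{(-5, 3, 1, 0)}, i.e. iff -5y_1 + 3y_2 + y_3 = 0. When solvable, the solutions are x = y + c·(1, 2, 0, -3), c arbitrary (ker(I - K) = span{(1, 2, 0, -3)}, dimension 1).

K has rank 1, so it is an outer product K = u v^T: every row of K is a multiple of one row vector. Reading off the entries, u = (1, 2, 0, -3) and v = (-5, 3, 1, 0) (row i of K equals u_i·v^T). A rank-one matrix u v^T satisfies K u = u (v·u) and kills the (3)-dimensional subspace v^⊥, so its characteristic polynomial is lambda^3 (lambda - v·u) with v·u = tr K = 1. Hence the eigenvalues of I - K are 1 (multiplicity 3) and 1 - (1) = 0, so det(I - K) = 0. (Direct check: I - K =
[[6, -3, -1, 0],
 [10, -5, -2, 0],
 [0, 0, 1, 0],
 [-15, 9, 3, 1]]
has determinant 0.) So 1 is an eigenvalue of K and (I - K) is not invertible. The finite-dimensional Fredholm alternative says: either (I - K) is invertible, or ker(I - K) ≠ {0} and then range(I - K) = ker((I - K)^*)^⊥, with dim ker(I - K) = dim ker((I - K)^*). We are in the second case, so we need both kernels. Kernel of I - K: (I - K) u = u - u (v·u) = u - u = 0, so ker(I - K) = span{u} = span{(1, 2, 0, -3)} (it is exactly 1-dimensional because rank(I - K) = 3). Kernel of the adjoint: K is real, so (I - K)^* = I - K^T = I - v u^T, and (I - v u^T) v = v - v (u·v) = 0; hence ker((I - K)^*) = span{v} = span{(-5, 3, 1, 0)}. Therefore (I - K) x = y is solvable iff <y, v> = 0, i.e. iff -5y_1 + 3y_2 + y_3 = 0. When this holds, K y = u (v·y) = 0, so (I - K) y = y and x = y is a particular solution; the full solution set is the line x = y + c·u = y + c·(1, 2, 0, -3), c ∈ C.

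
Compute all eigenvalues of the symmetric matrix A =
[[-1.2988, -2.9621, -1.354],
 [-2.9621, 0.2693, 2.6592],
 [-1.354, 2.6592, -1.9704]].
sigma(A) ≈ {-4, -3, 4}

A is real symmetric, so its spectrum consists of real eigenvalues. Expanding the characteristic polynomial of the displayed matrix gives
  det(λ I - A) = p(λ) = λ^3 + (3)λ^2 + (-16)λ + (-47.9985).
Solving p(λ) = 0 yields eigenvalues ≈ -4, -3, 4. (A is shown rounded to 4 decimals, so these recover the underlying integer eigenvalues to within that precision.)
Verification: the trace of A = -3 equals the sum of eigenvalues -3, and det(A) ≈ 47.9985 matches the eigenvalue product 48.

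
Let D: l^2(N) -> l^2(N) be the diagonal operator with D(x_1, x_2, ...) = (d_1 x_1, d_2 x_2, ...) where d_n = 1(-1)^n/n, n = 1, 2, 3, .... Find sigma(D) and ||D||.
sigma(D) = {1(-1)^n/n : n ≥ 1} ∪ {0}; ||D|| = 1

A bounded diagonal operator on l^2 with diagonal entries d_n has spectrum equal to the closure of {d_n : n ≥ 1}: every d_n is an eigenvalue (with eigenvector e_n), so {d_n} ⊂ sigma(D); the spectrum is closed, so its closure is too; and for lambda not in the closure, (D - lambda I) has bounded inverse (the diagonal entries 1/(d_n - lambda) are bounded). For our sequence d_n = 1(-1)^n/n, n = 1, 2, 3, ...:
  - {d_n} = {1(-1)^n/n : n ≥ 1}; the only limit point is 0
  - closure = {1(-1)^n/n : n ≥ 1} ∪ {0}
For the norm: a diagonal operator has ||D|| = sup_n |d_n|. Here |d_n| = 1/n is decreasing, so sup_n |d_n| = |d_1| = 1. So ||D|| = 1.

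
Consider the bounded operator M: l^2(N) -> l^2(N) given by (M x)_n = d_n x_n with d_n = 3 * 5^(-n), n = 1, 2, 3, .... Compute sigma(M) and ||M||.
sigma(M) = {3 * 5^(-n) : n ≥ 1} ∪ {0}; ||M|| = 3/5

A bounded diagonal operator on l^2 with diagonal entries d_n has spectrum equal to the closure of {d_n : n ≥ 1}: every d_n is an eigenvalue (with eigenvector e_n), so {d_n} ⊂ sigma(M); the spectrum is closed, so its closure is too; and for lambda not in the closure, (M - lambda I) has bounded inverse (the diagonal entries 1/(d_n - lambda) are bounded). For our sequence d_n = 3 * 5^(-n), n = 1, 2, 3, ...:
  - {d_n} = {3 * 5^(-n) : n ≥ 1}; the only limit point is 0
  - closure = {3 * 5^(-n) : n ≥ 1} ∪ {0}
For the norm: a diagonal operator has ||M|| = sup_n |d_n|. Here d_n = 3 * 5^(-n) is positive and decreasing, so sup_n |d_n| = d_1 = 3/5. So ||M|| = 3/5.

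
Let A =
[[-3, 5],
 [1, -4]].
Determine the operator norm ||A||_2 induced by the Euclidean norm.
||A||_2 = sqrt((51 + sqrt(2405))/2) ≈ 7.0725 (= sqrt(largest eigenvalue of A^T A))

||A||_2 = sigma_max(A) = sqrt(lambda_max(A^T A)). Form the symmetric matrix M = A^T A =
[[10, -19],
 [-19, 41]].
Its characteristic polynomial (trace, determinant of M give the coefficients) is
  p(λ) = det(λ I - M) = λ^2 - 51λ + 49.
For λ^2 - 51λ + 49 the discriminant is 2405. It is nonnegative but not a perfect square, so the roots are real and irrational: λ = (51 ± sqrt(2405))/2 ≈ 50.0204, 0.9796.
So the eigenvalues of A^T A are ≈ 0.9796, 50.0204 (all ≥ 0, as they must be for A^T A). The largest is λ_max = (51 + sqrt(2405))/2 ≈ 50.0204, hence ||A||_2 = sqrt(λ_max) = sqrt((51 + sqrt(2405))/2) ≈ 7.0725.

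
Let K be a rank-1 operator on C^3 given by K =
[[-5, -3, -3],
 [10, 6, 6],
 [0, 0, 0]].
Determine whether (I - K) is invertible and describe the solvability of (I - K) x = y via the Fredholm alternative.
(I - K) is singular (det(I - K) = 0, i.e. 1 ∈ sigma(K)). (I - K) x = y is solvable iff y ⊥ ker((I - K)^*) = span{(-5, -3, -3)}, i.e. iff -5y_1 - 3y_2 - 3y_3 = 0. When solvable, the solutions are x = y + c·(1, -2, 0), c arbitrary (ker(I - K) = span{(1, -2, 0)}, dimension 1).

K has rank 1, so it is an outer product K = u v^T: every row of K is a multiple of one row vector. Reading off the entries, u = (1, -2, 0) and v = (-5, -3, -3) (row i of K equals u_i·v^T). A rank-one matrix u v^T satisfies K u = u (v·u) and kills the (2)-dimensional subspace v^⊥, so its characteristic polynomial is lambda^2 (lambda - v·u) with v·u = tr K = 1. Hence the eigenvalues of I - K are 1 (multiplicity 2) and 1 - (1) = 0, so det(I - K) = 0. (Direct check: I - K =
[[6, 3, 3],
 [-10, -5, -6],
 [0, 0, 1]]
has determinant 0.) So 1 is an eigenvalue of K and (I - K) is not invertible. The finite-dimensional Fredholm alternative says: either (I - K) is invertible, or ker(I - K) ≠ {0} and then range(I - K) = ker((I - K)^*)^⊥, with dim ker(I - K) = dim ker((I - K)^*). We are in the second case, so we need both kernels. Kernel of I - K: (I - K) u = u - u (v·u) = u - u = 0, so ker(I - K) = span{u} = span{(1, -2, 0)} (it is exactly 1-dimensional because rank(I - K) = 2). Kernel of the adjoint: K is real, so (I - K)^* = I - K^T = I - v u^T, and (I - v u^T) v = v - v (u·v) = 0; hence ker((I - K)^*) = span{v} = span{(-5, -3, -3)}. Therefore (I - K) x = y is solvable iff <y, v> = 0, i.e. iff -5y_1 - 3y_2 - 3y_3 = 0. When this holds, K y = u (v·y) = 0, so (I - K) y = y and x = y is a particular solution; the full solution set is the line x = y + c·u = y + c·(1, -2, 0), c ∈ C.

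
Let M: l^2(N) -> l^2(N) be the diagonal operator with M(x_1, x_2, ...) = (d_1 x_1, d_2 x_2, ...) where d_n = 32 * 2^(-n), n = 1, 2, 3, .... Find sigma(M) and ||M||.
sigma(M) = {32 * 2^(-n) : n ≥ 1} ∪ {0}; ||M|| = 16

A bounded diagonal operator on l^2 with diagonal entries d_n has spectrum equal to the closure of {d_n : n ≥ 1}: every d_n is an eigenvalue (with eigenvector e_n), so {d_n} ⊂ sigma(M); the spectrum is closed, so its closure is too; and for lambda not in the closure, (M - lambda I) has bounded inverse (the diagonal entries 1/(d_n - lambda) are bounded). For our sequence d_n = 32 * 2^(-n), n = 1, 2, 3, ...:
  - {d_n} = {32 * 2^(-n) : n ≥ 1}; the only limit point is 0
  - closure = {32 * 2^(-n) : n ≥ 1} ∪ {0}
For the norm: a diagonal operator has ||M|| = sup_n |d_n|. Here d_n = 32 * 2^(-n) is positive and decreasing, so sup_n |d_n| = d_1 = 32/2 = 16. So ||M|| = 16.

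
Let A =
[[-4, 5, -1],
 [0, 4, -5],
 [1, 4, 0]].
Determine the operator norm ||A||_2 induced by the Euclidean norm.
||A||_2 ≈ 8.6769 (= sqrt(largest eigenvalue of A^T A))

||A||_2 = sigma_max(A) = sqrt(lambda_max(A^T A)). Form the symmetric matrix M = A^T A =
[[17, -16, 4],
 [-16, 57, -25],
 [4, -25, 26]].
Its characteristic polynomial (trace, sum of principal 2x2 minors, determinant of M give the coefficients) is
  p(λ) = det(λ I - M) = λ^3 - 100λ^2 + 1996λ - 10201.
No integer candidate from the rational root theorem (±divisors of 10201) is a root, so the roots are irrational. The cubic discriminant is Δ = 1068298229 > 0, so there are three distinct real roots. p(8) = -121 and p(9) = 392 have opposite signs, so a root lies in (8, 9); Newton's method refines it to λ ≈ 8.2116. p(16) = 231 and p(17) = -256 have opposite signs, so a root lies in (16, 17); Newton's method refines it to λ ≈ 16.5003. p(75) = -1126 and p(76) = 2871 have opposite signs, so a root lies in (75, 76); Newton's method refines it to λ ≈ 75.2882. Check (Vieta): the three roots sum to 100, matching tr M = 100.
So the eigenvalues of A^T A are ≈ 8.2116, 16.5003, 75.2882 (all ≥ 0, as they must be for A^T A). The largest is λ_max ≈ 75.2882, hence ||A||_2 = sqrt(λ_max) ≈ 8.6769.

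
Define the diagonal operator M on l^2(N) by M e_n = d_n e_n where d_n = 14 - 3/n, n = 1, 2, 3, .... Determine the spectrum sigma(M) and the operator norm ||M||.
sigma(M) = {14 - 3/n : n ≥ 1} ∪ {14}; ||M|| = 14

A bounded diagonal operator on l^2 with diagonal entries d_n has spectrum equal to the closure of {d_n : n ≥ 1}: every d_n is an eigenvalue (with eigenvector e_n), so {d_n} ⊂ sigma(M); the spectrum is closed, so its closure is too; and for lambda not in the closure, (M - lambda I) has bounded inverse (the diagonal entries 1/(d_n - lambda) are bounded). For our sequence d_n = 14 - 3/n, n = 1, 2, 3, ...:
  - {d_n} = {14 - 3/n : n ≥ 1}; the only limit point is 14
  - closure = {14 - 3/n : n ≥ 1} ∪ {14}
For the norm: a diagonal operator has ||M|| = sup_n |d_n|. Here d_n = 14 - 3/n increases monotonically from d_1 = 11 toward 14, with all terms in [11, 14); so sup_n |d_n| = 14 (the supremum is the limit, not attained). So ||M|| = 14.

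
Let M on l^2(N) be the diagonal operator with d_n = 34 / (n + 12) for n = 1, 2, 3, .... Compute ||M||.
||M|| = 34/13 (attained at n = 1)

For M diagonal, ||M|| = sup_n |d_n| = sup_n 34/(n + 12). This is positive and strictly decreasing in n, so the supremum is attained at n = 1: d_1 = 34/(1 + 12) = 34/13. Hence ||M|| = 34/13.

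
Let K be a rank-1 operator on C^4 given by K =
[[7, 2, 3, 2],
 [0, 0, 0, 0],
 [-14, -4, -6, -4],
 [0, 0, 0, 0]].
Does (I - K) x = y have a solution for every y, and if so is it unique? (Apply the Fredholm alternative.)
(I - K) is singular (det(I - K) = 0, i.e. 1 ∈ sigma(K)). (I - K) x = y is solvable iff y ⊥ ker((I - K)^*) = span{(7, 2, 3, 2)}, i.e. iff 7y_1 + 2y_2 + 3y_3 + 2y_4 = 0. When solvable, the solutions are x = y + c·(1, 0, -2, 0), c arbitrary (ker(I - K) = span{(1, 0, -2, 0)}, dimension 1).

K has rank 1, so it is an outer product K = u v^T: every row of K is a multiple of one row vector. Reading off the entries, u = (1, 0, -2, 0) and v = (7, 2, 3, 2) (row i of K equals u_i·v^T). A rank-one matrix u v^T satisfies K u = u (v·u) and kills the (3)-dimensional subspace v^⊥, so its characteristic polynomial is lambda^3 (lambda - v·u) with v·u = tr K = 1. Hence the eigenvalues of I - K are 1 (multiplicity 3) and 1 - (1) = 0, so det(I - K) = 0. (Direct check: I - K =
[[-6, -2, -3, -2],
 [0, 1, 0, 0],
 [14, 4, 7, 4],
 [0, 0, 0, 1]]
has determinant 0.) So 1 is an eigenvalue of K and (I - K) is not invertible. The finite-dimensional Fredholm alternative says: either (I - K) is invertible, or ker(I - K) ≠ {0} and then range(I - K) = ker((I - K)^*)^⊥, with dim ker(I - K) = dim ker((I - K)^*). We are in the second case, so we need both kernels. Kernel of I - K: (I - K) u = u - u (v·u) = u - u = 0, so ker(I - K) = span{u} = span{(1, 0, -2, 0)} (it is exactly 1-dimensional because rank(I - K) = 3). Kernel of the adjoint: K is real, so (I - K)^* = I - K^T = I - v u^T, and (I - v u^T) v = v - v (u·v) = 0; hence ker((I - K)^*) = span{v} = span{(7, 2, 3, 2)}. Therefore (I - K) x = y is solvable iff <y, v> = 0, i.e. iff 7y_1 + 2y_2 + 3y_3 + 2y_4 = 0. When this holds, K y = u (v·y) = 0, so (I - K) y = y and x = y is a particular solution; the full solution set is the line x = y + c·u = y + c·(1, 0, -2, 0), c ∈ C.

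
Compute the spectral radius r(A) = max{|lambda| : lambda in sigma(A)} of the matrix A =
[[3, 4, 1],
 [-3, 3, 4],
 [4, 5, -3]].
r(A) ≈ 4.8903

The eigenvalues of A are the roots of its characteristic polynomial. With M = A (coefficients from the trace, the sum of principal 2x2 minors, and det A):
  p(λ) = det(λ I - M) = λ^3 - 3λ^2 - 21λ + 86.
No integer candidate from the rational root theorem (±divisors of 86) is a root, so the roots are irrational. The cubic discriminant is Δ = -51867 < 0, so there is one real root and a complex-conjugate pair. p(-5) = -9 and p(-4) = 58 have opposite signs, so a root lies in (-5, -4); Newton's method refines it to λ ≈ -4.8903. Dividing out (λ - (-4.8903)) leaves approximately λ^2 - 7.8903λ + 17.5859. For λ^2 - 7.8903λ + 17.5859 the discriminant is -8.0867. It is negative, so the remaining roots are the complex-conjugate pair λ ≈ 3.9451 ± 1.4219i. Their product equals the constant term, so |λ|^2 ≈ 17.5859 and |λ| ≈ 4.1935.
Thus the eigenvalues (to 4 decimals) are -4.8903 (modulus 4.8903); 3.9451 ± 1.4219i (modulus 4.1935). The spectral radius is the largest modulus: r(A) ≈ 4.8903. (Cross-check: r(A) ≤ ||A||_2 ≈ 8.3526; equality holds whenever A is normal, though it can also hold for some non-normal A.)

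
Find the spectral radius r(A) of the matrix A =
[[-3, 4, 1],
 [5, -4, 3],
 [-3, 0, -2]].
r(A) ≈ 8.3817

The eigenvalues of A are the roots of its characteristic polynomial. With M = A (coefficients from the trace, the sum of principal 2x2 minors, and det A):
  p(λ) = det(λ I - M) = λ^3 + 9λ^2 + 9λ + 32.
No integer candidate from the rational root theorem (±divisors of 32) is a root, so the roots are irrational. The cubic discriminant is Δ = -70659 < 0, so there is one real root and a complex-conjugate pair. p(-9) = -49 and p(-8) = 24 have opposite signs, so a root lies in (-9, -8); Newton's method refines it to λ ≈ -8.3817. Dividing out (λ - (-8.3817)) leaves approximately λ^2 + 0.6183λ + 3.8178. For λ^2 + 0.6183λ + 3.8178 the discriminant is -14.8891. It is negative, so the remaining roots are the complex-conjugate pair λ ≈ -0.3091 ± 1.9293i. Their product equals the constant term, so |λ|^2 ≈ 3.8178 and |λ| ≈ 1.9539.
Thus the eigenvalues (to 4 decimals) are -8.3817 (modulus 8.3817); -0.3091 ± 1.9293i (modulus 1.9539). The spectral radius is the largest modulus: r(A) ≈ 8.3817. (Cross-check: r(A) ≤ ||A||_2 ≈ 8.7064; equality holds whenever A is normal, though it can also hold for some non-normal A.)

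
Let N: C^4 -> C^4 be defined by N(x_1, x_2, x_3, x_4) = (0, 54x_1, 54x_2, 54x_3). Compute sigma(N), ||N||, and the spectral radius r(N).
sigma(N) = {0}; ||N|| = 54; r(N) = 0. (N is nilpotent with N^4 = 0.)

On C^4, N is a strictly lower-triangular matrix with 54 on the subdiagonal and zeros elsewhere, so its characteristic polynomial is lambda^4 and every eigenvalue is 0: sigma(N) = {0}. For the operator norm, N e_i = 54e_{i+1} for i = 1, ..., 3 and N e_4 = 0, so the singular values of N are 54 (with multiplicity 3) and 0; hence ||N|| = 54. The spectral radius r(N) = max|lambda| = 0. Note ||N|| > r(N) — characteristic of non-normal nilpotent operators. Indeed N^4 = 0.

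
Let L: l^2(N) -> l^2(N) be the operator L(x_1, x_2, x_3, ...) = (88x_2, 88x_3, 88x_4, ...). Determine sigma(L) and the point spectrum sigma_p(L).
sigma(L) = closed disk {z in C : |z| ≤ 88}; sigma_p(L) = open disk {z in C : |z| < 88}

Note L = 88·V where V is the unit left shift (V x)_k = x_{k+1}; so sigma(L) = 88·sigma(V) and ||L|| = 88||V||. ||L x||^2 = 7744sum_{k≥2} |x_k|^2 ≤ 7744||x||^2, with equality on {x : x_1 = 0}, so ||L|| = 88. For any lambda with |lambda| < 88, set r = lambda/88 (|r| < 1); the vector x = (1, r, r^2, ...) is in l^2 and satisfies L x = 88(r, r^2, ...) = lambda x, so lambda is an eigenvalue. On the boundary |lambda| = 88 the geometric series diverges, so no l^2 eigenvector exists, but these lambda lie in the approximate point spectrum. Hence sigma(L) is the closed disk of radius 88 and sigma_p(L) is the open disk.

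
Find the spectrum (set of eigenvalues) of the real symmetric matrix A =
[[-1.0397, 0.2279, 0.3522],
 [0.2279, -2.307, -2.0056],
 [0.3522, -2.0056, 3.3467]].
sigma(A) ≈ {-3, -1, 4}

A is real symmetric, so its spectrum consists of real eigenvalues. Expanding the characteristic polynomial of the displayed matrix gives
  det(λ I - A) = p(λ) = λ^3 + (0)λ^2 + (-13)λ + (-12).
Solving p(λ) = 0 yields eigenvalues ≈ -3, -1, 4. (A is shown rounded to 4 decimals, so these recover the underlying integer eigenvalues to within that precision.)
Verification: the trace of A = 0 equals the sum of eigenvalues 0, and det(A) ≈ 11.9999 matches the eigenvalue product 12.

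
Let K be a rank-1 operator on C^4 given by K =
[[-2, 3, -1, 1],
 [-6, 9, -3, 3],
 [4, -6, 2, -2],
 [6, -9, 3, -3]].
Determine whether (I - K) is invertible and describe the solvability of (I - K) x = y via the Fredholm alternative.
(I - K) is invertible (det(I - K) = -5 ≠ 0), so for every y in C^4 the equation (I - K) x = y has a unique solution.

K has rank 1, so it is an outer product K = u v^T: every row of K is a multiple of one row vector. Reading off the entries, u = (-1, -3, 2, 3) and v = (2, -3, 1, -1) (row i of K equals u_i·v^T). A rank-one matrix u v^T satisfies K u = u (v·u) and kills the (3)-dimensional subspace v^⊥, so its characteristic polynomial is lambda^3 (lambda - v·u) with v·u = tr K = 6. Hence the eigenvalues of I - K are 1 (multiplicity 3) and 1 - (6) = -5, so det(I - K) = -5. (Direct check: I - K =
[[3, -3, 1, -1],
 [6, -8, 3, -3],
 [-4, 6, -1, 2],
 [-6, 9, -3, 4]]
has determinant -5.) The finite-dimensional Fredholm alternative says: either (I - K) is invertible, or ker(I - K) ≠ {0} and then range(I - K) = ker((I - K)^*)^⊥, with dim ker(I - K) = dim ker((I - K)^*). Since det(I - K) ≠ 0, 1 is not an eigenvalue of K and ker(I - K) = {0}, so we are in the first case: for every y there is a unique x = (I - K)^(-1) y. Explicitly, by the Sherman–Morrison formula, (I - u v^T)^(-1) = I + u v^T/(1 - v·u), i.e. (I - K)^(-1) = I + K/(-5).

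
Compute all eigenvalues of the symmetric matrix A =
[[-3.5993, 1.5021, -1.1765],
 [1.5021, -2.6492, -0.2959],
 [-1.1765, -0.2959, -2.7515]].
sigma(A) ≈ {-5, -3, -1}

A is real symmetric, so its spectrum consists of real eigenvalues. Expanding the characteristic polynomial of the displayed matrix gives
  det(λ I - A) = p(λ) = λ^3 + (9)λ^2 + (23)λ + (15).
Solving p(λ) = 0 yields eigenvalues ≈ -5, -3, -1. (A is shown rounded to 4 decimals, so these recover the underlying integer eigenvalues to within that precision.)
Verification: the trace of A = -9 equals the sum of eigenvalues -9, and det(A) ≈ -15.0002 matches the eigenvalue product -15.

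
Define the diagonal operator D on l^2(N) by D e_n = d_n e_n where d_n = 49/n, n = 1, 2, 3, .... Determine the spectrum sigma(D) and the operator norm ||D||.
sigma(D) = {49/n : n ≥ 1} ∪ {0}; ||D|| = 49

A bounded diagonal operator on l^2 with diagonal entries d_n has spectrum equal to the closure of {d_n : n ≥ 1}: every d_n is an eigenvalue (with eigenvector e_n), so {d_n} ⊂ sigma(D); the spectrum is closed, so its closure is too; and for lambda not in the closure, (D - lambda I) has bounded inverse (the diagonal entries 1/(d_n - lambda) are bounded). For our sequence d_n = 49/n, n = 1, 2, 3, ...:
  - {d_n} = {49/n : n ≥ 1}; the only limit point is 0
  - closure = {49/n : n ≥ 1} ∪ {0}
For the norm: a diagonal operator has ||D|| = sup_n |d_n|. Here d_n = 49/n is positive and decreasing, so sup_n |d_n| = d_1 = 49. So ||D|| = 49.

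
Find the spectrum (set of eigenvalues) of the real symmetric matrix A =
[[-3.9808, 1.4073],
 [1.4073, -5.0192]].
sigma(A) ≈ {-6, -3}

A is real symmetric, so its spectrum consists of real eigenvalues. Expanding the characteristic polynomial of the displayed matrix gives
  det(λ I - A) = p(λ) = λ^2 + (9)λ + (18).
Solving p(λ) = 0 yields eigenvalues ≈ -6, -3. (A is shown rounded to 4 decimals, so these recover the underlying integer eigenvalues to within that precision.)
Verification: the trace of A = -9 equals the sum of eigenvalues -9, and det(A) ≈ 17.9999 matches the eigenvalue product 18.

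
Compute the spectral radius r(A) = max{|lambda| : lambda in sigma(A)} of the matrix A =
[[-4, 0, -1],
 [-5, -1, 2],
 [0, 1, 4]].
r(A) ≈ 4.4732

The eigenvalues of A are the roots of its characteristic polynomial. With M = A (coefficients from the trace, the sum of principal 2x2 minors, and det A):
  p(λ) = det(λ I - M) = λ^3 + λ^2 - 18λ - 29.
No integer candidate from the rational root theorem (±divisors of 29) is a root, so the roots are irrational. The cubic discriminant is Δ = 10457 > 0, so there are three distinct real roots. p(-4) = -5 and p(-3) = 7 have opposite signs, so a root lies in (-4, -3); Newton's method refines it to λ ≈ -3.7396. p(-2) = 3 and p(-1) = -11 have opposite signs, so a root lies in (-2, -1); Newton's method refines it to λ ≈ -1.7336. p(4) = -21 and p(5) = 31 have opposite signs, so a root lies in (4, 5); Newton's method refines it to λ ≈ 4.4732. Check (Vieta): the three roots sum to -1, matching tr M = -1.
Thus the eigenvalues (to 4 decimals) are -3.7396 (modulus 3.7396); -1.7336 (modulus 1.7336); 4.4732 (modulus 4.4732). The spectral radius is the largest modulus: r(A) ≈ 4.4732. (Cross-check: r(A) ≤ ||A||_2 ≈ 6.5661; equality holds whenever A is normal, though it can also hold for some non-normal A.)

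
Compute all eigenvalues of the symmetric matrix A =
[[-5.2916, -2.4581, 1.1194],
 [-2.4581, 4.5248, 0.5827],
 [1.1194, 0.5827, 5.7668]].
sigma(A) ≈ {-6, 5, 6}

A is real symmetric, so its spectrum consists of real eigenvalues. Expanding the characteristic polynomial of the displayed matrix gives
  det(λ I - A) = p(λ) = λ^3 + (-5)λ^2 + (-36)λ + (180.0013).
Solving p(λ) = 0 yields eigenvalues ≈ -6, 5, 6. (A is shown rounded to 4 decimals, so these recover the underlying integer eigenvalues to within that precision.)
Verification: the trace of A = 5 equals the sum of eigenvalues 5, and det(A) ≈ -180.0013 matches the eigenvalue product -180.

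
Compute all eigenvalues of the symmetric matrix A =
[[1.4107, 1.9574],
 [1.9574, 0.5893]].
sigma(A) ≈ {-1, 3}

A is real symmetric, so its spectrum consists of real eigenvalues. Expanding the characteristic polynomial of the displayed matrix gives
  det(λ I - A) = p(λ) = λ^2 + (-2)λ + (-3).
Solving p(λ) = 0 yields eigenvalues ≈ -1, 3. (A is shown rounded to 4 decimals, so these recover the underlying integer eigenvalues to within that precision.)
Verification: the trace of A = 2 equals the sum of eigenvalues 2, and det(A) ≈ -3.0001 matches the eigenvalue product -3.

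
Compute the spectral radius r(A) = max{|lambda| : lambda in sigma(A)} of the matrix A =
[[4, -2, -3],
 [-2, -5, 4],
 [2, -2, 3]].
r(A) ≈ 4.849

The eigenvalues of A are the roots of its characteristic polynomial. With M = A (coefficients from the trace, the sum of principal 2x2 minors, and det A):
  p(λ) = det(λ I - M) = λ^3 - 2λ^2 - 13λ + 98.
No integer candidate from the rational root theorem (±divisors of 98) is a root, so the roots are irrational. The cubic discriminant is Δ = -200844 < 0, so there is one real root and a complex-conjugate pair. p(-5) = -12 and p(-4) = 54 have opposite signs, so a root lies in (-5, -4); Newton's method refines it to λ ≈ -4.849. Dividing out (λ - (-4.849)) leaves approximately λ^2 - 6.849λ + 20.2105. For λ^2 - 6.849λ + 20.2105 the discriminant is -33.9335. It is negative, so the remaining roots are the complex-conjugate pair λ ≈ 3.4245 ± 2.9126i. Their product equals the constant term, so |λ|^2 ≈ 20.2105 and |λ| ≈ 4.4956.
Thus the eigenvalues (to 4 decimals) are -4.849 (modulus 4.849); 3.4245 ± 2.9126i (modulus 4.4956). The spectral radius is the largest modulus: r(A) ≈ 4.849. (Cross-check: r(A) ≤ ||A||_2 ≈ 7.4875; equality holds whenever A is normal, though it can also hold for some non-normal A.)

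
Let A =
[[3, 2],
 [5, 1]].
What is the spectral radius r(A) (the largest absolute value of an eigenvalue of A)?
r(A) = (4 + sqrt(44))/2 ≈ 5.3166

The eigenvalues of A are the roots of its characteristic polynomial. With M = A (coefficients from the trace and determinant):
  p(λ) = det(λ I - M) = λ^2 - 4λ - 7.
For λ^2 - 4λ - 7 the discriminant is 44. It is nonnegative but not a perfect square, so the roots are real and irrational: λ = (4 ± sqrt(44))/2 ≈ 5.3166, -1.3166.
Thus the eigenvalues (to 4 decimals) are 5.3166 (modulus 5.3166); -1.3166 (modulus 1.3166). The spectral radius is the largest modulus: r(A) = (4 + sqrt(44))/2 ≈ 5.3166. (Cross-check: r(A) ≤ ||A||_2 ≈ 6.1401; equality holds whenever A is normal, though it can also hold for some non-normal A.)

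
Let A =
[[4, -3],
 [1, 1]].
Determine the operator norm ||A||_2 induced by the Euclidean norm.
||A||_2 = sqrt((27 + sqrt(533))/2) ≈ 5.0043 (= sqrt(largest eigenvalue of A^T A))

||A||_2 = sigma_max(A) = sqrt(lambda_max(A^T A)). Form the symmetric matrix M = A^T A =
[[17, -11],
 [-11, 10]].
Its characteristic polynomial (trace, determinant of M give the coefficients) is
  p(λ) = det(λ I - M) = λ^2 - 27λ + 49.
For λ^2 - 27λ + 49 the discriminant is 533. It is nonnegative but not a perfect square, so the roots are real and irrational: λ = (27 ± sqrt(533))/2 ≈ 25.0434, 1.9566.
So the eigenvalues of A^T A are ≈ 1.9566, 25.0434 (all ≥ 0, as they must be for A^T A). The largest is λ_max = (27 + sqrt(533))/2 ≈ 25.0434, hence ||A||_2 = sqrt(λ_max) = sqrt((27 + sqrt(533))/2) ≈ 5.0043.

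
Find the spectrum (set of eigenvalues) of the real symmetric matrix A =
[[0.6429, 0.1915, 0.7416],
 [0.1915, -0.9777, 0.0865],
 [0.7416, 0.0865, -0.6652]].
sigma(A) ≈ {-1, 1} (-1 with multiplicity 2)

A is real symmetric, so its spectrum consists of real eigenvalues. Expanding the characteristic polynomial of the displayed matrix gives
  det(λ I - A) = p(λ) = λ^3 + (1)λ^2 + (-1)λ + (-1).
Solving p(λ) = 0 yields eigenvalues ≈ -1, -1, 1. (A is shown rounded to 4 decimals, so these recover the underlying integer eigenvalues to within that precision.)
Verification: the trace of A = -1 equals the sum of eigenvalues -1, and det(A) ≈ 1.0000 matches the eigenvalue product 1.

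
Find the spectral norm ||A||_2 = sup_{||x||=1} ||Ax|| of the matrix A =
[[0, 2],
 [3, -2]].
||A||_2 = sqrt((17 + sqrt(145))/2) ≈ 3.8106 (= sqrt(largest eigenvalue of A^T A))

||A||_2 = sigma_max(A) = sqrt(lambda_max(A^T A)). Form the symmetric matrix M = A^T A =
[[9, -6],
 [-6, 8]].
Its characteristic polynomial (trace, determinant of M give the coefficients) is
  p(λ) = det(λ I - M) = λ^2 - 17λ + 36.
For λ^2 - 17λ + 36 the discriminant is 145. It is nonnegative but not a perfect square, so the roots are real and irrational: λ = (17 ± sqrt(145))/2 ≈ 14.5208, 2.4792.
So the eigenvalues of A^T A are ≈ 2.4792, 14.5208 (all ≥ 0, as they must be for A^T A). The largest is λ_max = (17 + sqrt(145))/2 ≈ 14.5208, hence ||A||_2 = sqrt(λ_max) = sqrt((17 + sqrt(145))/2) ≈ 3.8106.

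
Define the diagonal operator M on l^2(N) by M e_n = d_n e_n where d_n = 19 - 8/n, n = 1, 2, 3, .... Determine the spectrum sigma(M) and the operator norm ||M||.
sigma(M) = {19 - 8/n : n ≥ 1} ∪ {19}; ||M|| = 19

A bounded diagonal operator on l^2 with diagonal entries d_n has spectrum equal to the closure of {d_n : n ≥ 1}: every d_n is an eigenvalue (with eigenvector e_n), so {d_n} ⊂ sigma(M); the spectrum is closed, so its closure is too; and for lambda not in the closure, (M - lambda I) has bounded inverse (the diagonal entries 1/(d_n - lambda) are bounded). For our sequence d_n = 19 - 8/n, n = 1, 2, 3, ...:
  - {d_n} = {19 - 8/n : n ≥ 1}; the only limit point is 19
  - closure = {19 - 8/n : n ≥ 1} ∪ {19}
For the norm: a diagonal operator has ||M|| = sup_n |d_n|. Here d_n = 19 - 8/n increases monotonically from d_1 = 11 toward 19, with all terms in [11, 19); so sup_n |d_n| = 19 (the supremum is the limit, not attained). So ||M|| = 19.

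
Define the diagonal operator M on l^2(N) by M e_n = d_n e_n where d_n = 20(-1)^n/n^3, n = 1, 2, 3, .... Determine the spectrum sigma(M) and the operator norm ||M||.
sigma(M) = {20(-1)^n/n^3 : n ≥ 1} ∪ {0}; ||M|| = 20

A bounded diagonal operator on l^2 with diagonal entries d_n has spectrum equal to the closure of {d_n : n ≥ 1}: every d_n is an eigenvalue (with eigenvector e_n), so {d_n} ⊂ sigma(M); the spectrum is closed, so its closure is too; and for lambda not in the closure, (M - lambda I) has bounded inverse (the diagonal entries 1/(d_n - lambda) are bounded). For our sequence d_n = 20(-1)^n/n^3, n = 1, 2, 3, ...:
  - {d_n} = {20(-1)^n/n^3 : n ≥ 1}; the only limit point is 0
  - closure = {20(-1)^n/n^3 : n ≥ 1} ∪ {0}
For the norm: a diagonal operator has ||M|| = sup_n |d_n|. Here |d_n| = 20/n^3 is decreasing, so sup_n |d_n| = |d_1| = 20. So ||M|| = 20.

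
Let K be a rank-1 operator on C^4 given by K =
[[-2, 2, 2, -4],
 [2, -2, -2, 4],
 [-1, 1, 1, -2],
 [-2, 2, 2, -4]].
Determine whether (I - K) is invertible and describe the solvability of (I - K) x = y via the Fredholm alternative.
(I - K) is invertible (det(I - K) = 8 ≠ 0), so for every y in C^4 the equation (I - K) x = y has a unique solution.

K has rank 1, so it is an outer product K = u v^T: every row of K is a multiple of one row vector. Reading off the entries, u = (-2, 2, -1, -2) and v = (1, -1, -1, 2) (row i of K equals u_i·v^T). A rank-one matrix u v^T satisfies K u = u (v·u) and kills the (3)-dimensional subspace v^⊥, so its characteristic polynomial is lambda^3 (lambda - v·u) with v·u = tr K = -7. Hence the eigenvalues of I - K are 1 (multiplicity 3) and 1 - (-7) = 8, so det(I - K) = 8. (Direct check: I - K =
[[3, -2, -2, 4],
 [-2, 3, 2, -4],
 [1, -1, 0, 2],
 [2, -2, -2, 5]]
has determinant 8.) The finite-dimensional Fredholm alternative says: either (I - K) is invertible, or ker(I - K) ≠ {0} and then range(I - K) = ker((I - K)^*)^⊥, with dim ker(I - K) = dim ker((I - K)^*). Since det(I - K) ≠ 0, 1 is not an eigenvalue of K and ker(I - K) = {0}, so we are in the first case: for every y there is a unique x = (I - K)^(-1) y. Explicitly, by the Sherman–Morrison formula, (I - u v^T)^(-1) = I + u v^T/(1 - v·u), i.e. (I - K)^(-1) = I + K/(8).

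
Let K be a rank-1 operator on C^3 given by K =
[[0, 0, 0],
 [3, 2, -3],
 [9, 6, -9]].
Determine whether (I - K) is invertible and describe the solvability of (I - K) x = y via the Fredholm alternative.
(I - K) is invertible (det(I - K) = 8 ≠ 0), so for every y in C^3 the equation (I - K) x = y has a unique solution.

K has rank 1, so it is an outer product K = u v^T: every row of K is a multiple of one row vector. Reading off the entries, u = (0, -1, -3) and v = (-3, -2, 3) (row i of K equals u_i·v^T). A rank-one matrix u v^T satisfies K u = u (v·u) and kills the (2)-dimensional subspace v^⊥, so its characteristic polynomial is lambda^2 (lambda - v·u) with v·u = tr K = -7. Hence the eigenvalues of I - K are 1 (multiplicity 2) and 1 - (-7) = 8, so det(I - K) = 8. (Direct check: I - K =
[[1, 0, 0],
 [-3, -1, 3],
 [-9, -6, 10]]
has determinant 8.) The finite-dimensional Fredholm alternative says: either (I - K) is invertible, or ker(I - K) ≠ {0} and then range(I - K) = ker((I - K)^*)^⊥, with dim ker(I - K) = dim ker((I - K)^*). Since det(I - K) ≠ 0, 1 is not an eigenvalue of K and ker(I - K) = {0}, so we are in the first case: for every y there is a unique x = (I - K)^(-1) y. Explicitly, by the Sherman–Morrison formula, (I - u v^T)^(-1) = I + u v^T/(1 - v·u), i.e. (I - K)^(-1) = I + K/(8).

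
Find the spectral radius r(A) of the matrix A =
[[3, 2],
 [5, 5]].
r(A) = (8 + sqrt(44))/2 ≈ 7.3166

The eigenvalues of A are the roots of its characteristic polynomial. With M = A (coefficients from the trace and determinant):
  p(λ) = det(λ I - M) = λ^2 - 8λ + 5.
For λ^2 - 8λ + 5 the discriminant is 44. It is nonnegative but not a perfect square, so the roots are real and irrational: λ = (8 ± sqrt(44))/2 ≈ 7.3166, 0.6834.
Thus the eigenvalues (to 4 decimals) are 7.3166 (modulus 7.3166); 0.6834 (modulus 0.6834). The spectral radius is the largest modulus: r(A) = (8 + sqrt(44))/2 ≈ 7.3166. (Cross-check: r(A) ≤ ||A||_2 ≈ 7.9121; equality holds whenever A is normal, though it can also hold for some non-normal A.)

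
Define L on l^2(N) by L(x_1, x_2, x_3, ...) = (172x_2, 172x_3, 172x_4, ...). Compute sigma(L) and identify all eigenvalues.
sigma(L) = closed disk {z in C : |z| ≤ 172}; sigma_p(L) = open disk {z in C : |z| < 172}

Note L = 172·V where V is the unit left shift (V x)_k = x_{k+1}; so sigma(L) = 172·sigma(V) and ||L|| = 172||V||. ||L x||^2 = 29584sum_{k≥2} |x_k|^2 ≤ 29584||x||^2, with equality on {x : x_1 = 0}, so ||L|| = 172. For any lambda with |lambda| < 172, set r = lambda/172 (|r| < 1); the vector x = (1, r, r^2, ...) is in l^2 and satisfies L x = 172(r, r^2, ...) = lambda x, so lambda is an eigenvalue. On the boundary |lambda| = 172 the geometric series diverges, so no l^2 eigenvector exists, but these lambda lie in the approximate point spectrum. Hence sigma(L) is the closed disk of radius 172 and sigma_p(L) is the open disk.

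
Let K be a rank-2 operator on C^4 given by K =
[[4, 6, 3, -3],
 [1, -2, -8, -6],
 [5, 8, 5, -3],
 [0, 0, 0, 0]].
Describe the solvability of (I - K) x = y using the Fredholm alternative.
(I - K) is invertible (det(I - K) = 39 ≠ 0), so for every y in C^4 the equation (I - K) x = y has a unique solution.

K has rank 2 and factors as K = U V^T = u1 v1^T + u2 v2^T with u1 = (2, -3, 3, 0), v1 = (1, 2, 2, 0), u2 = (1, 2, 1, 0), v2 = (2, 2, -1, -3) (multiplying out reproduces the displayed K). The nonzero eigenvalues of U V^T coincide with those of the 2 x 2 matrix G = V^T U = [[v1·u1, v1·u2], [v2·u1, v2·u2]] = [[2, 7], [-5, 5]], and by the Sylvester determinant identity det(I_4 - U V^T) = det(I_2 - V^T U) = det([[-1, -7], [5, -4]]) = (-1)(-4) - (-7)(5) = 39. (Direct check: I - K =
[[-3, -6, -3, 3],
 [-1, 3, 8, 6],
 [-5, -8, -4, 3],
 [0, 0, 0, 1]]
has determinant 39.) The finite-dimensional Fredholm alternative says: either (I - K) is invertible, or ker(I - K) ≠ {0} and then range(I - K) = ker((I - K)^*)^⊥, with dim ker(I - K) = dim ker((I - K)^*). Since det(I - K) ≠ 0, 1 is not an eigenvalue of K and ker(I - K) = {0}, so we are in the first case: for every y there is a unique x = (I - K)^(-1) y. (Explicitly, by the Woodbury identity, (I - U V^T)^(-1) = I + U (I_2 - G)^(-1) V^T.)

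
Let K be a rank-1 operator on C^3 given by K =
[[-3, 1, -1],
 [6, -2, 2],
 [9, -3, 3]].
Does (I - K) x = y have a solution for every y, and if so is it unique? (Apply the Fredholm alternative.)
(I - K) is invertible (det(I - K) = 3 ≠ 0), so for every y in C^3 the equation (I - K) x = y has a unique solution.

K has rank 1, so it is an outer product K = u v^T: every row of K is a multiple of one row vector. Reading off the entries, u = (-1, 2, 3) and v = (3, -1, 1) (row i of K equals u_i·v^T). A rank-one matrix u v^T satisfies K u = u (v·u) and kills the (2)-dimensional subspace v^⊥, so its characteristic polynomial is lambda^2 (lambda - v·u) with v·u = tr K = -2. Hence the eigenvalues of I - K are 1 (multiplicity 2) and 1 - (-2) = 3, so det(I - K) = 3. (Direct check: I - K =
[[4, -1, 1],
 [-6, 3, -2],
 [-9, 3, -2]]
has determinant 3.) The finite-dimensional Fredholm alternative says: either (I - K) is invertible, or ker(I - K) ≠ {0} and then range(I - K) = ker((I - K)^*)^⊥, with dim ker(I - K) = dim ker((I - K)^*). Since det(I - K) ≠ 0, 1 is not an eigenvalue of K and ker(I - K) = {0}, so we are in the first case: for every y there is a unique x = (I - K)^(-1) y. Explicitly, by the Sherman–Morrison formula, (I - u v^T)^(-1) = I + u v^T/(1 - v·u), i.e. (I - K)^(-1) = I + K/(3).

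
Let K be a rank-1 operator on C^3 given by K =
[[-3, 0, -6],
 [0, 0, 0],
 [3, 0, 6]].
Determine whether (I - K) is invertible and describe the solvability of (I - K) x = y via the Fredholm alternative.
(I - K) is invertible (det(I - K) = -2 ≠ 0), so for every y in C^3 the equation (I - K) x = y has a unique solution.

K has rank 1, so it is an outer product K = u v^T: every row of K is a multiple of one row vector. Reading off the entries, u = (3, 0, -3) and v = (-1, 0, -2) (row i of K equals u_i·v^T). A rank-one matrix u v^T satisfies K u = u (v·u) and kills the (2)-dimensional subspace v^⊥, so its characteristic polynomial is lambda^2 (lambda - v·u) with v·u = tr K = 3. Hence the eigenvalues of I - K are 1 (multiplicity 2) and 1 - (3) = -2, so det(I - K) = -2. (Direct check: I - K =
[[4, 0, 6],
 [0, 1, 0],
 [-3, 0, -5]]
has determinant -2.) The finite-dimensional Fredholm alternative says: either (I - K) is invertible, or ker(I - K) ≠ {0} and then range(I - K) = ker((I - K)^*)^⊥, with dim ker(I - K) = dim ker((I - K)^*). Since det(I - K) ≠ 0, 1 is not an eigenvalue of K and ker(I - K) = {0}, so we are in the first case: for every y there is a unique x = (I - K)^(-1) y. Explicitly, by the Sherman–Morrison formula, (I - u v^T)^(-1) = I + u v^T/(1 - v·u), i.e. (I - K)^(-1) = I + K/(-2).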